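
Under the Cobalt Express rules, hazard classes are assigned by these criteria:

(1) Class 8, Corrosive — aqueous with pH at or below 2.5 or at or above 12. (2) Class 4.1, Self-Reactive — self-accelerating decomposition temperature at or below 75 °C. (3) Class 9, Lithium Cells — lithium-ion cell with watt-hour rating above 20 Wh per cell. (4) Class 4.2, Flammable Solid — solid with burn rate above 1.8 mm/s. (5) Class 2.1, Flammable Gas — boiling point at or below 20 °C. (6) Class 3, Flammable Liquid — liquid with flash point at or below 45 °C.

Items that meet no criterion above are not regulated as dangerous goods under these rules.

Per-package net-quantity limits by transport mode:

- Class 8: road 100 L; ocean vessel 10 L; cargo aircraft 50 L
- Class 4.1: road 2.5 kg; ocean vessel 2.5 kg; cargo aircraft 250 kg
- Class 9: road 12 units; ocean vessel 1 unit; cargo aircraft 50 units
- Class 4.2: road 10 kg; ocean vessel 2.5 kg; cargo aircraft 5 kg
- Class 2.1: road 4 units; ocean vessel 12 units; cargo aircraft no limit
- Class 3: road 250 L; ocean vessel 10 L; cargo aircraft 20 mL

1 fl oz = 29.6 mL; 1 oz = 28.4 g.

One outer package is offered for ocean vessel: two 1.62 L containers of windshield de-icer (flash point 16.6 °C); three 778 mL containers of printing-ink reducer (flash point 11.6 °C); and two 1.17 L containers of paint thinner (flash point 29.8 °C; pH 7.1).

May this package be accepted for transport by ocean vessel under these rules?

Yes

The windshield de-icer has flash point 16.6 °C, which is ≤ 45 °C, so it is Class 3 (Flammable Liquid).
With flash point 11.6 °C (≤ 45 °C), the printing-ink reducer falls in Class 3.
With flash point 29.8 °C (≤ 45 °C), the paint thinner falls in Class 3.
Class 3 net quantity: (two 1.62 L containers = 3.24 L) + (three 778 mL containers = 2.334 L) + (two 1.17 L containers = 2.34 L) = 7.914 L.
7.914 L is within the ocean vessel limit of 10 L for Class 3.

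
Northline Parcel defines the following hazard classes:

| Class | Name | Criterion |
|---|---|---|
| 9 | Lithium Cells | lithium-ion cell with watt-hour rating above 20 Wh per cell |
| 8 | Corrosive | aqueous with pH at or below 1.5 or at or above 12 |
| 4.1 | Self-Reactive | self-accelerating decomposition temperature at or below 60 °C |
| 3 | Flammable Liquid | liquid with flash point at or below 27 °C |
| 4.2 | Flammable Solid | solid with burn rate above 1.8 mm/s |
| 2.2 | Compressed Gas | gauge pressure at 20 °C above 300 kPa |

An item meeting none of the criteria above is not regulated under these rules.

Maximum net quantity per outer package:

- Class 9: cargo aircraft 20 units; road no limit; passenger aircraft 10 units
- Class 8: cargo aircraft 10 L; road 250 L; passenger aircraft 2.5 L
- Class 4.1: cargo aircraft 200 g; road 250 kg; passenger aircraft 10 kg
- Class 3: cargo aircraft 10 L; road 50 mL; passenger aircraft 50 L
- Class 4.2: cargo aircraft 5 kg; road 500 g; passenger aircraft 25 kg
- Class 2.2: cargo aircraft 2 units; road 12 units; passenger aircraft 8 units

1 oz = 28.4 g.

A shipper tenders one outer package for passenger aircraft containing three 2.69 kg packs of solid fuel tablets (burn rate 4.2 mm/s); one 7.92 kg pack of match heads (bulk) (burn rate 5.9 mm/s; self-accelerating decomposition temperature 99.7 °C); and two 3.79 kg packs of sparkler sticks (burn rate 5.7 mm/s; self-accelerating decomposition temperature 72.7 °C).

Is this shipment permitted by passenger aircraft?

Yes

Solid fuel tablets: burn rate 4.2 mm/s > 1.8 mm/s → Class 4.2 (Flammable Solid).
The match heads (bulk) have burn rate 5.9 mm/s, which is > 1.8 mm/s, so they are Class 4.2 (Flammable Solid).
The sparkler sticks have burn rate 5.7 mm/s, which is > 1.8 mm/s, so they are Class 4.2 (Flammable Solid).
Class 4.2 net quantity: (three 2.69 kg packs = 8.07 kg) + 7.92 kg + (two 3.79 kg packs = 7.58 kg) = 23.57 kg.
23.57 kg is within the passenger aircraft limit of 25 kg for Class 4.2.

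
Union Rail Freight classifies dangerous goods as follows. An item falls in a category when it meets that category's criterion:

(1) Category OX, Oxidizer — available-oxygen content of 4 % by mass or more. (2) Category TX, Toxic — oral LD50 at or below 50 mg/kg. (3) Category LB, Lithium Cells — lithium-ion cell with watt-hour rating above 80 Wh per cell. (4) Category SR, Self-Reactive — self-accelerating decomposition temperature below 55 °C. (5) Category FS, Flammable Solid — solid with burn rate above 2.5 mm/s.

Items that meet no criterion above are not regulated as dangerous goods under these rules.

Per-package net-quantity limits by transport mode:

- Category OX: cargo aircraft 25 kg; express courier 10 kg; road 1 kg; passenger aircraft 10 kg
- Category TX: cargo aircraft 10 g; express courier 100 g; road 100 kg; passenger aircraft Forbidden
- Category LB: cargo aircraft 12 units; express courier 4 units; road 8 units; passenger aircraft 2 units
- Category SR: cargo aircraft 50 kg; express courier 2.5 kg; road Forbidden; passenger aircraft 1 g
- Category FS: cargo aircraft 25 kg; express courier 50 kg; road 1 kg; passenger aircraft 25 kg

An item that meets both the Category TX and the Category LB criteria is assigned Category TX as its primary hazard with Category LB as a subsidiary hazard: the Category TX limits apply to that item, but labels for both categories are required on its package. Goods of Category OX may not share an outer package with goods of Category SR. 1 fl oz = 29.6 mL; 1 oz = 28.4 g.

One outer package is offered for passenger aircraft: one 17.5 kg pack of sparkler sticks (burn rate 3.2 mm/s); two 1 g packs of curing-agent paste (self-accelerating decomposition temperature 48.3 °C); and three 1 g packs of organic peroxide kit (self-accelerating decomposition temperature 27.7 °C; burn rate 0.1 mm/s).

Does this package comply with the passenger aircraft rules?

The sparkler sticks have burn rate 3.2 mm/s, which is > 2.5 mm/s, so they are Category FS (Flammable Solid).
The curing-agent paste has self-accelerating decomposition temperature 48.3 °C, which is < 55 °C, so it is Category SR (Self-Reactive).
The organic peroxide kit has self-accelerating decomposition temperature 27.7 °C, which is < 55 °C, so it is Category SR (Self-Reactive).
Category SR net quantity: (two 1 g packs = 2 g) + (three 1 g packs = 3 g) = 5 g.
5 g > 1 g (passenger aircraft limit, Category SR) — over the limit.
Category FS quantity: 17.5 kg.
17.5 kg is within the passenger aircraft limit of 25 kg for Category FS.
The segregation rule (Category OX with Category SR) does not apply to Category SR with Category FS.

No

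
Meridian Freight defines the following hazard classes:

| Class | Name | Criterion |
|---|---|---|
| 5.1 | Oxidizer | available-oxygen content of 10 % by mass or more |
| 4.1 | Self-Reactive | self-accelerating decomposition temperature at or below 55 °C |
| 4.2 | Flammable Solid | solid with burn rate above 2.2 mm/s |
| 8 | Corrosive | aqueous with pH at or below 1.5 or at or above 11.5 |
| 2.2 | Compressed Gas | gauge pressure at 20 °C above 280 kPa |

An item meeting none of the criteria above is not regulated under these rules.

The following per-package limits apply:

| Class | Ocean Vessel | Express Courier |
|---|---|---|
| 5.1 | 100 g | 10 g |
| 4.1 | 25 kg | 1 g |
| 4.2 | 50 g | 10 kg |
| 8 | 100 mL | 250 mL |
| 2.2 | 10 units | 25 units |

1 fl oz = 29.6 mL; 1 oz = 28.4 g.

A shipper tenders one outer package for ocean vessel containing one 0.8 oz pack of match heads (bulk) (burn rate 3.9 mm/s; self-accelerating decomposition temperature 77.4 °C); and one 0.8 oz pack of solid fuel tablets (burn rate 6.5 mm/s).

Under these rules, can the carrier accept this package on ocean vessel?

With burn rate 3.9 mm/s (> 2.2 mm/s), the match heads (bulk) fall in Class 4.2.
Solid fuel tablets: burn rate 6.5 mm/s > 2.2 mm/s → Class 4.2 (Flammable Solid).
Total Class 4.2: (one 0.8 oz pack = 22.72 g) + (one 0.8 oz pack = 22.72 g) = 45.44 g.
45.44 g ≤ 50 g (ocean vessel limit, Class 4.2) — within limit.

Yes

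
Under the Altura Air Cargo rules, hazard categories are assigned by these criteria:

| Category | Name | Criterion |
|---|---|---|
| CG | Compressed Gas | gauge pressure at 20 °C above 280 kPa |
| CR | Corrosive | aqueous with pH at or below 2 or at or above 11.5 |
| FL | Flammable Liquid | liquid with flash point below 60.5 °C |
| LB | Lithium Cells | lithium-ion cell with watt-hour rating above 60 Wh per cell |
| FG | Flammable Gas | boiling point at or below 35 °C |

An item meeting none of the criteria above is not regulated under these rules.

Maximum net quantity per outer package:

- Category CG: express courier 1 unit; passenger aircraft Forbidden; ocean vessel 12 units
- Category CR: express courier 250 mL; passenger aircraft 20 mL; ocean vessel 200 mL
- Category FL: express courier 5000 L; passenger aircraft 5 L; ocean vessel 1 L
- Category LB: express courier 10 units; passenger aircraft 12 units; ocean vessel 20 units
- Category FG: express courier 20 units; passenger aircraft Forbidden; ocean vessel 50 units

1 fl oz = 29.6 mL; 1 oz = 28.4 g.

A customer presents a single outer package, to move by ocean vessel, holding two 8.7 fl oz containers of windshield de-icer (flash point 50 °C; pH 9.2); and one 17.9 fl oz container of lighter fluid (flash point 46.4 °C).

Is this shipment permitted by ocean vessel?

No

Flash point 50 °C meets the Category FL criterion (Flammable Liquid), so the windshield de-icer is Category FL.
The lighter fluid has flash point 46.4 °C, which is < 60.5 °C, so it is Category FL (Flammable Liquid).
Total Category FL: (two 8.7 fl oz containers = 515.04 mL) + (one 17.9 fl oz container = 529.84 mL) = 1044.88 mL.
That exceeds the Category FL ocean vessel limit of 1 L.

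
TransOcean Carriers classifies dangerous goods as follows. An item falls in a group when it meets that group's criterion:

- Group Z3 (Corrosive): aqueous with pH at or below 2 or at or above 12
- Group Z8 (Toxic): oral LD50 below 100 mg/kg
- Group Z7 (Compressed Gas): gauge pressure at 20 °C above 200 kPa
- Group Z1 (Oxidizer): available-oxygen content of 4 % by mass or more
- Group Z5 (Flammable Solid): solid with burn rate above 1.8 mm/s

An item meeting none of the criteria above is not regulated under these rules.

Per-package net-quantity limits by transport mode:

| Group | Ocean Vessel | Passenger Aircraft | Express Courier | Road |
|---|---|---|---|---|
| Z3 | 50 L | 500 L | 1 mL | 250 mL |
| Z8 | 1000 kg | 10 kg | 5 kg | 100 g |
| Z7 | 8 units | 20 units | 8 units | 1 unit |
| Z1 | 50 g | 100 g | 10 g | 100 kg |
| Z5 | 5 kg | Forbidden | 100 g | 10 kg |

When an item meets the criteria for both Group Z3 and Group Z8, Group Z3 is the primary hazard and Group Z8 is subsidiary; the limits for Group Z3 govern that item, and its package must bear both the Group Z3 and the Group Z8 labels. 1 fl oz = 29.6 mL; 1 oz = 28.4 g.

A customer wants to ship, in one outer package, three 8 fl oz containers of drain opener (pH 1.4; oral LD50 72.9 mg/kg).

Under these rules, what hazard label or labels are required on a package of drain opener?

With pH 1.4 (≤ 2), the drain opener falls in Group Z3.
The drain opener has oral LD50 72.9 mg/kg, which is < 100 mg/kg, so it is Group Z8 (Toxic).
By the precedence rule Group Z3 is primary and Group Z8 is subsidiary, and that rule requires both labels on the package.

Group Z3 and Z8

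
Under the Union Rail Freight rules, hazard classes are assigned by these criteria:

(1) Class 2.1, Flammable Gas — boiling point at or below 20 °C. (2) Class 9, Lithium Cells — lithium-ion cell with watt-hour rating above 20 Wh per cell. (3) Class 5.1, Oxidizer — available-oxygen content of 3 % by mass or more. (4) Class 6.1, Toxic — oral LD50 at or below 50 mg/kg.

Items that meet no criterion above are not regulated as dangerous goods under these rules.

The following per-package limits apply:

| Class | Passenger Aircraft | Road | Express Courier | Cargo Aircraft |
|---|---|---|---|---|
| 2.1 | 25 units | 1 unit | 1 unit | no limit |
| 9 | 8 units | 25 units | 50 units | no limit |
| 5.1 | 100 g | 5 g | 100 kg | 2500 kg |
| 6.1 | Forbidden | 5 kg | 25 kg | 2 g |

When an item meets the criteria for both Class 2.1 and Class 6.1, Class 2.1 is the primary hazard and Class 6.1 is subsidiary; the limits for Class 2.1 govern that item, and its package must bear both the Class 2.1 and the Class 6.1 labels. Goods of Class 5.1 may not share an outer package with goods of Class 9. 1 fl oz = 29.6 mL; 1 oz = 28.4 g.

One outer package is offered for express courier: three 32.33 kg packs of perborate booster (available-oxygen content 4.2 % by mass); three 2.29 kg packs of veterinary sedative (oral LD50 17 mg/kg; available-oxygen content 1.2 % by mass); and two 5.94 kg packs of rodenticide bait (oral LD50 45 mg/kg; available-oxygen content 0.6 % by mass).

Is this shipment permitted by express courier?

The perborate booster has available-oxygen content 4.2 % by mass, which is ≥ 3 % by mass, so it is Class 5.1 (Oxidizer).
Veterinary sedative: oral LD50 17 mg/kg ≤ 50 mg/kg → Class 6.1 (Toxic).
With oral LD50 45 mg/kg (≤ 50 mg/kg), the rodenticide bait falls in Class 6.1.
Class 5.1 quantity: three 32.33 kg packs = 96.99 kg.
That is within the Class 5.1 express courier limit of 100 kg.
Total Class 6.1: (three 2.29 kg packs = 6.87 kg) + (two 5.94 kg packs = 11.88 kg) = 18.75 kg.
18.75 kg is within the express courier limit of 25 kg for Class 6.1.
The segregation rule (Class 5.1 with Class 9) does not apply to Class 5.1 with Class 6.1.
Every hazard class is within its express courier limit and no segregation rule is violated.

Yes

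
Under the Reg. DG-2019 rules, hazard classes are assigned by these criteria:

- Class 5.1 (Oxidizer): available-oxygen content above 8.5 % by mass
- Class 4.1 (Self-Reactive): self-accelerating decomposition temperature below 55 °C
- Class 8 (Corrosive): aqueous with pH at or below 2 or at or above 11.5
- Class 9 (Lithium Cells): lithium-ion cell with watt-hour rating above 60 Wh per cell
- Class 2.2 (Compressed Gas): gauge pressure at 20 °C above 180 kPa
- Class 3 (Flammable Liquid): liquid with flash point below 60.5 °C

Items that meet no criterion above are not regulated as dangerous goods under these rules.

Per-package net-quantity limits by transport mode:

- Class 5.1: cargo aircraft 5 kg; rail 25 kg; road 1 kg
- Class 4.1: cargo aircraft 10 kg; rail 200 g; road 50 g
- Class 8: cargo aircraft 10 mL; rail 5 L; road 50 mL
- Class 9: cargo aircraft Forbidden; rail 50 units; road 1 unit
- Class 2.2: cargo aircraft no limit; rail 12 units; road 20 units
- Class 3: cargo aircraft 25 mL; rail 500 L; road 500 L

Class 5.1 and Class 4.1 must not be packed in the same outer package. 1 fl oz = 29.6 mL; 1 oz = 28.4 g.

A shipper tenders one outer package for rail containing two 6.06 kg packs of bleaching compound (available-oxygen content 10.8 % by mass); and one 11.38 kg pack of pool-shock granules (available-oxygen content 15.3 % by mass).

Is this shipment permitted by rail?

Yes

The bleaching compound has available-oxygen content 10.8 % by mass, which is > 8.5 % by mass, so it is Class 5.1 (Oxidizer).
Pool-shock granules: available-oxygen content 15.3 % by mass > 8.5 % by mass → Class 5.1 (Oxidizer).
Total Class 5.1: (two 6.06 kg packs = 12.12 kg) + 11.38 kg = 23.5 kg.
That is within the Class 5.1 rail limit of 25 kg.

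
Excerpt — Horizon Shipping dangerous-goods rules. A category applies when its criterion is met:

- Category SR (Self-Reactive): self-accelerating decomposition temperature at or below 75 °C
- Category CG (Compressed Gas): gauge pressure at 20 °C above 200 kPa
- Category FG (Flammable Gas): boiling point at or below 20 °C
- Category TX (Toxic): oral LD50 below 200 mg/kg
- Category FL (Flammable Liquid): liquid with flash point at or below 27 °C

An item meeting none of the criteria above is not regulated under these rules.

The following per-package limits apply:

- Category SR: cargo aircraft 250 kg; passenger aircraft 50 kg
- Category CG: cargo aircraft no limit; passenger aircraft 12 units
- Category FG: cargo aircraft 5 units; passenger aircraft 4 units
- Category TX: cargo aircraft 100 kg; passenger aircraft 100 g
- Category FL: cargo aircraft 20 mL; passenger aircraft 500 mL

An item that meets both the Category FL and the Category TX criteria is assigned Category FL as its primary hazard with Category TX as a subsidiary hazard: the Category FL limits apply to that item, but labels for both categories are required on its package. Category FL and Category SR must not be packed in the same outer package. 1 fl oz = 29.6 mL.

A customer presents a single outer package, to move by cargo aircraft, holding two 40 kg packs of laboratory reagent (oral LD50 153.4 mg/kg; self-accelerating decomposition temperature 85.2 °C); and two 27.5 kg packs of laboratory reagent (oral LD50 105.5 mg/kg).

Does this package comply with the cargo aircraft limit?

No

Oral LD50 153.4 mg/kg meets the Category TX criterion (Toxic), so the laboratory reagent is Category TX.
The laboratory reagent has oral LD50 105.5 mg/kg, which is < 200 mg/kg, so it is Category TX (Toxic).
Total Category TX: (two 40 kg packs = 80 kg) + (two 27.5 kg packs = 55 kg) = 135 kg.
That exceeds the Category TX cargo aircraft limit of 100 kg.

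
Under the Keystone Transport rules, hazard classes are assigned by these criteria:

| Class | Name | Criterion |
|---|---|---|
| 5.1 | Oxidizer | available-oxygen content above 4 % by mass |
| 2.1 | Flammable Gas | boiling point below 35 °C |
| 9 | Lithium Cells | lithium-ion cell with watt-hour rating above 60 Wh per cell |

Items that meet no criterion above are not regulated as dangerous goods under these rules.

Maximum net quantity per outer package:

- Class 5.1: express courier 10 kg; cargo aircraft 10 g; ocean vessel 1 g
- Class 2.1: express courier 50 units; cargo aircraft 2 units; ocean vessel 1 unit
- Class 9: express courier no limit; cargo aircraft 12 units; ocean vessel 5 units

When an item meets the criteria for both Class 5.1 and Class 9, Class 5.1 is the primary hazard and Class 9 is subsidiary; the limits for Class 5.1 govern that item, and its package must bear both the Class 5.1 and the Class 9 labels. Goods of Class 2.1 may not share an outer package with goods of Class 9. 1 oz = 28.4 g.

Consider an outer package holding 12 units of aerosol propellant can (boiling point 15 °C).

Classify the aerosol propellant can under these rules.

Class 2.1

Aerosol propellant can: boiling point 15 °C < 35 °C → Class 2.1 (Flammable Gas).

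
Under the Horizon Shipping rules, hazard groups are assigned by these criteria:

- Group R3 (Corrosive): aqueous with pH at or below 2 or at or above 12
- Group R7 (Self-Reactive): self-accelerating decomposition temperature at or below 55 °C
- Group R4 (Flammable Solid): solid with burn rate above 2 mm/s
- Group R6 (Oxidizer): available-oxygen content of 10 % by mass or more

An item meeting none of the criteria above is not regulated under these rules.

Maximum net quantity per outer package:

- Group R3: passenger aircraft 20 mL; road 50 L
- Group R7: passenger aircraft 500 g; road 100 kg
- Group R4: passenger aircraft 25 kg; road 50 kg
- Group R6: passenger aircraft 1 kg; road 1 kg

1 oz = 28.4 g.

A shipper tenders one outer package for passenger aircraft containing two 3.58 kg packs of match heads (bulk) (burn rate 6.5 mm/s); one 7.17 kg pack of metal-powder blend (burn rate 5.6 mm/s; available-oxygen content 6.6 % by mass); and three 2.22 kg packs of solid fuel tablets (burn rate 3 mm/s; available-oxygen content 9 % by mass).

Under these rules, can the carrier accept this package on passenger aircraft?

Yes

Burn rate 6.5 mm/s meets the Group R4 criterion (Flammable Solid), so the match heads (bulk) are Group R4.
With burn rate 5.6 mm/s (> 2 mm/s), the metal-powder blend falls in Group R4.
With burn rate 3 mm/s (> 2 mm/s), the solid fuel tablets fall in Group R4.
Group R4 net quantity: (two 3.58 kg packs = 7.16 kg) + 7.17 kg + (three 2.22 kg packs = 6.66 kg) = 20.99 kg.
20.99 kg is within the passenger aircraft limit of 25 kg for Group R4.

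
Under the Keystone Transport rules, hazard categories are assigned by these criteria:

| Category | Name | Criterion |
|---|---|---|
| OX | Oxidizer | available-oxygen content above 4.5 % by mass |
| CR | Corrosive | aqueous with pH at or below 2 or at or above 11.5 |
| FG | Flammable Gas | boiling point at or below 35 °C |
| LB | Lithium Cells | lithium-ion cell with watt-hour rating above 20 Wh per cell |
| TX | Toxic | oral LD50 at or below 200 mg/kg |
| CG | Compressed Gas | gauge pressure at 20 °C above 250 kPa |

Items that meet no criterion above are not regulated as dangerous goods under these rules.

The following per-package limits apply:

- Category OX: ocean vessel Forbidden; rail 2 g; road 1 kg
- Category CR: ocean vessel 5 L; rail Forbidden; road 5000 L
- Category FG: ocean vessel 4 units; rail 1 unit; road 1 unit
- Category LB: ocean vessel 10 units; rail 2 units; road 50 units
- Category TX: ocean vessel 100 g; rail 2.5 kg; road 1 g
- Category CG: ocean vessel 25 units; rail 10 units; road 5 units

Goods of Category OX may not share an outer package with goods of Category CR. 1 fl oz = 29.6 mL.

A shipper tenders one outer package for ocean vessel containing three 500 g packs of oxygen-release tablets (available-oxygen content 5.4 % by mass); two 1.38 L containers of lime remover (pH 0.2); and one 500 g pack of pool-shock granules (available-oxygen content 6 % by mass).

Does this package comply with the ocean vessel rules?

Oxygen-release tablets: available-oxygen content 5.4 % by mass > 4.5 % by mass → Category OX (Oxidizer).
Lime remover: pH 0.2 ≤ 2 → Category CR (Corrosive).
Pool-shock granules: available-oxygen content 6 % by mass > 4.5 % by mass → Category OX (Oxidizer).
Category OX net quantity: (three 500 g packs = 1.5 kg) + 500 g = 2 kg.
Category OX is Forbidden by ocean vessel.
Category CR quantity: two 1.38 L containers = 2.76 L.
2.76 L is within the ocean vessel limit of 5 L for Category CR.
Category OX and Category CR may not share an outer package.

No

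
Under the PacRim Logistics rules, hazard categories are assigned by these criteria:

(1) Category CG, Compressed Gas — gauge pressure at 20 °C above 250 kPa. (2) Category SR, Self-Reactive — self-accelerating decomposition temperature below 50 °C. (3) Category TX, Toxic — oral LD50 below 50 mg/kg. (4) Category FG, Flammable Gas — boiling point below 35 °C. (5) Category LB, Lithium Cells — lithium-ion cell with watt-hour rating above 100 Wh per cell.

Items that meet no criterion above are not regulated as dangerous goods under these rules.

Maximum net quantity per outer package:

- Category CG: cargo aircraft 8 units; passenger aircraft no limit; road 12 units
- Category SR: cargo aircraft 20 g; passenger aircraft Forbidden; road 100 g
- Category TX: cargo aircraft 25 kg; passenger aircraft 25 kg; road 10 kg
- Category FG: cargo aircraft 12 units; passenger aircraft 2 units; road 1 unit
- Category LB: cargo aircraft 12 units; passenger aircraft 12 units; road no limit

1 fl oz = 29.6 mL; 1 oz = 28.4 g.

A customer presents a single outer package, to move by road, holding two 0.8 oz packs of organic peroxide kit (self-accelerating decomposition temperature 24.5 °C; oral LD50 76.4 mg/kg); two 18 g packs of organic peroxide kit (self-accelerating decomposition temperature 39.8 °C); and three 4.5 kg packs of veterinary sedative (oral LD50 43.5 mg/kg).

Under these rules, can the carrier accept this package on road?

With self-accelerating decomposition temperature 24.5 °C (< 50 °C), the organic peroxide kit falls in Category SR.
Self-accelerating decomposition temperature 39.8 °C meets the Category SR criterion (Self-Reactive), so the organic peroxide kit is Category SR.
Veterinary sedative: oral LD50 43.5 mg/kg < 50 mg/kg → Category TX (Toxic).
Total Category SR: (two 0.8 oz packs = 45.44 g) + (two 18 g packs = 36 g) = 81.44 g.
That is within the Category SR road limit of 100 g.
Category TX quantity: three 4.5 kg packs = 13.5 kg.
13.5 kg exceeds the road limit of 10 kg for Category TX.

No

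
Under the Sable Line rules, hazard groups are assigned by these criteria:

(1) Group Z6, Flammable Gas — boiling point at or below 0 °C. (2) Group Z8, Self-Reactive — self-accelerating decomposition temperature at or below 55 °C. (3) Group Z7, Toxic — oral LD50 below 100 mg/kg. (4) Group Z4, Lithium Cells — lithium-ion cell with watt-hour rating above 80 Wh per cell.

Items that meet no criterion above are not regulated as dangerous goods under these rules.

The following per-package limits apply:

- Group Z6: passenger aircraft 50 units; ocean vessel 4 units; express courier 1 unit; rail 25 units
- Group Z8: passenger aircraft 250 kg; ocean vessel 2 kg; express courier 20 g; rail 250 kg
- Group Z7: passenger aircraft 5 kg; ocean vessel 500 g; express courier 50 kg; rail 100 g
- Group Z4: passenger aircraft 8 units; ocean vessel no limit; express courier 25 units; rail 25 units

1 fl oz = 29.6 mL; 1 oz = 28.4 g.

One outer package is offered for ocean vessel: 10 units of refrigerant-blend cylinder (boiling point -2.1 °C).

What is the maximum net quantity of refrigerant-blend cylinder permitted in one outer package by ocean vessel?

With boiling point -2.1 °C (≤ 0 °C), the refrigerant-blend cylinder falls in Group Z6.
The ocean vessel limit for Group Z6 is 4 units.

4 units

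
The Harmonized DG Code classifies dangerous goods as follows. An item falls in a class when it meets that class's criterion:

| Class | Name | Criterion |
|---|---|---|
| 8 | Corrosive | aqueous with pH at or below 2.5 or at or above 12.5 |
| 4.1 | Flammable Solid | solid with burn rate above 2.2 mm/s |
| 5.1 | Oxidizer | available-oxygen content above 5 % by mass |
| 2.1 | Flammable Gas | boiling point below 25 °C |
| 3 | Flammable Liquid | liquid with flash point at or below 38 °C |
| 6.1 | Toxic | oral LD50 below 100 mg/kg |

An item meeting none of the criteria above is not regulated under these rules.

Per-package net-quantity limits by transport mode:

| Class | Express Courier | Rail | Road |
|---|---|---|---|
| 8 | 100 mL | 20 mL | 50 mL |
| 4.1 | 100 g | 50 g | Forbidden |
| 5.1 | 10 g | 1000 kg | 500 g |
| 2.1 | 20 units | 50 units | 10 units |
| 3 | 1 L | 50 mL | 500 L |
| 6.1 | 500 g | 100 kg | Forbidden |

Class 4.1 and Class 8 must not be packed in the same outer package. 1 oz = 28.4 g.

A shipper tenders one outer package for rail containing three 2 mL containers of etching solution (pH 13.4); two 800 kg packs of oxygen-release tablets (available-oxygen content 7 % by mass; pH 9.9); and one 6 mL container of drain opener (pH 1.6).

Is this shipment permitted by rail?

No

Etching solution: pH 13.4 ≥ 12.5 → Class 8 (Corrosive).
Oxygen-release tablets: available-oxygen content 7 % by mass > 5 % by mass → Class 5.1 (Oxidizer).
Drain opener: pH 1.6 ≤ 2.5 → Class 8 (Corrosive).
Class 8 net quantity: (three 2 mL containers = 6 mL) + 6 mL = 12 mL.
That is within the Class 8 rail limit of 20 mL.
Class 5.1 quantity: two 800 kg packs = 1600 kg.
1600 kg exceeds the rail limit of 1000 kg for Class 5.1.
The segregation rule (Class 4.1 with Class 8) does not apply to Class 8 with Class 5.1.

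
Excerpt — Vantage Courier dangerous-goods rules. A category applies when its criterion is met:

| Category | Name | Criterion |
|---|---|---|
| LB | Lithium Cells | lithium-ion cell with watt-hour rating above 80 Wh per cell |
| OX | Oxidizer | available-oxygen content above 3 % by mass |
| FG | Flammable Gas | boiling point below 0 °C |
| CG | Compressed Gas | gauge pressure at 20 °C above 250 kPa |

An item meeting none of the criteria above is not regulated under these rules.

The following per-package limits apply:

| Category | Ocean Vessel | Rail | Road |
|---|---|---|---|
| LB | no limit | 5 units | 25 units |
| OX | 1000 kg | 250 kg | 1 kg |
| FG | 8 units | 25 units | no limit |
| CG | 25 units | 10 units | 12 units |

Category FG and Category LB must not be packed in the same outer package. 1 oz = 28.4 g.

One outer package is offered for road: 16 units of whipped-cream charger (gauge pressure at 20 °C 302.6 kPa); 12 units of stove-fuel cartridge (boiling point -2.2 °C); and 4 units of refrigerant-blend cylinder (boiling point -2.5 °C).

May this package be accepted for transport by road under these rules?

Gauge pressure at 20 °C 302.6 kPa meets the Category CG criterion (Compressed Gas), so the whipped-cream charger is Category CG.
With boiling point -2.2 °C (< 0 °C), the stove-fuel cartridge falls in Category FG.
Boiling point -2.5 °C meets the Category FG criterion (Flammable Gas), so the refrigerant-blend cylinder is Category FG.
Category CG quantity: 16 units.
16 units exceeds the road limit of 12 units for Category CG.
Total Category FG: 12 units + 4 units = 16 units.
Category FG has no per-package limit by road.
The segregation rule (Category FG with Category LB) does not apply to Category CG with Category FG.

No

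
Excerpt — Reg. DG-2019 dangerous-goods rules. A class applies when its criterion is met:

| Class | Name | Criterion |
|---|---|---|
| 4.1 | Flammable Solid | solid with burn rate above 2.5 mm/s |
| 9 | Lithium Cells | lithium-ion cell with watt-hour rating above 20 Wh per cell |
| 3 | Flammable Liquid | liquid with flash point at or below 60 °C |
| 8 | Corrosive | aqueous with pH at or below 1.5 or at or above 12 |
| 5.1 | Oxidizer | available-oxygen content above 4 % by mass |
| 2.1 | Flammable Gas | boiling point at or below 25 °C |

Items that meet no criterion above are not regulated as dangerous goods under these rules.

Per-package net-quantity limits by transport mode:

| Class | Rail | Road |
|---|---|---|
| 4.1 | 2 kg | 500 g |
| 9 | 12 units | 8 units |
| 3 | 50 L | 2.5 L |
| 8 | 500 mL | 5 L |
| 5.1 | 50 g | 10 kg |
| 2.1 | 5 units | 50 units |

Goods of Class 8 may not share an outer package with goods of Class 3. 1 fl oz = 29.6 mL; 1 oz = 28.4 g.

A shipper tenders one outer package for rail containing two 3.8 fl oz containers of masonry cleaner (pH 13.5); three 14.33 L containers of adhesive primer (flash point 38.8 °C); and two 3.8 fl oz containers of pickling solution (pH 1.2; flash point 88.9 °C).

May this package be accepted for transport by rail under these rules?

No

Masonry cleaner: pH 13.5 ≥ 12 → Class 8 (Corrosive).
The adhesive primer has flash point 38.8 °C, which is ≤ 60 °C, so it is Class 3 (Flammable Liquid).
The pickling solution has pH 1.2, which is ≤ 1.5, so it is Class 8 (Corrosive).
Total Class 8: (two 3.8 fl oz containers = 224.96 mL) + (two 3.8 fl oz containers = 224.96 mL) = 449.92 mL.
That is within the Class 8 rail limit of 500 mL.
Class 3 quantity: three 14.33 L containers = 42.99 L.
42.99 L is within the rail limit of 50 L for Class 3.
Class 8 and Class 3 may not share an outer package.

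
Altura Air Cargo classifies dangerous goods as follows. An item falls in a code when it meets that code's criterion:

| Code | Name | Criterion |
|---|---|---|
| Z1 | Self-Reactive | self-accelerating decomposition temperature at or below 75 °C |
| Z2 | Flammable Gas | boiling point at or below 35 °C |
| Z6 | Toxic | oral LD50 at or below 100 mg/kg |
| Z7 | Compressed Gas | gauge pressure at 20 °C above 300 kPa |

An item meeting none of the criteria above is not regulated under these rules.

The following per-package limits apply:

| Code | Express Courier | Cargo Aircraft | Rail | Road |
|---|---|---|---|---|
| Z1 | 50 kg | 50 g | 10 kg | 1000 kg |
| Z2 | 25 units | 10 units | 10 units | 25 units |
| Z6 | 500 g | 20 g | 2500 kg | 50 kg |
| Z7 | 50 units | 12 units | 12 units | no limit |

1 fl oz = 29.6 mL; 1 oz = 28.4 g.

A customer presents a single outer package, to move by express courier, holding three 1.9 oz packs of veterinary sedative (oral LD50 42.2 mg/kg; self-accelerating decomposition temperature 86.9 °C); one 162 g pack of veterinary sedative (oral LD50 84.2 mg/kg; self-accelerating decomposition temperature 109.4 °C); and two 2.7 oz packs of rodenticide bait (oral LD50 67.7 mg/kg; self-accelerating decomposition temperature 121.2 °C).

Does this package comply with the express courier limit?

Veterinary sedative: oral LD50 42.2 mg/kg ≤ 100 mg/kg → Code Z6 (Toxic).
The veterinary sedative has oral LD50 84.2 mg/kg, which is ≤ 100 mg/kg, so it is Code Z6 (Toxic).
Rodenticide bait: oral LD50 67.7 mg/kg ≤ 100 mg/kg → Code Z6 (Toxic).
Total Code Z6: (three 1.9 oz packs = 161.88 g) + 162 g + (two 2.7 oz packs = 153.36 g) = 477.24 g.
477.24 g is within the express courier limit of 500 g for Code Z6.

Yes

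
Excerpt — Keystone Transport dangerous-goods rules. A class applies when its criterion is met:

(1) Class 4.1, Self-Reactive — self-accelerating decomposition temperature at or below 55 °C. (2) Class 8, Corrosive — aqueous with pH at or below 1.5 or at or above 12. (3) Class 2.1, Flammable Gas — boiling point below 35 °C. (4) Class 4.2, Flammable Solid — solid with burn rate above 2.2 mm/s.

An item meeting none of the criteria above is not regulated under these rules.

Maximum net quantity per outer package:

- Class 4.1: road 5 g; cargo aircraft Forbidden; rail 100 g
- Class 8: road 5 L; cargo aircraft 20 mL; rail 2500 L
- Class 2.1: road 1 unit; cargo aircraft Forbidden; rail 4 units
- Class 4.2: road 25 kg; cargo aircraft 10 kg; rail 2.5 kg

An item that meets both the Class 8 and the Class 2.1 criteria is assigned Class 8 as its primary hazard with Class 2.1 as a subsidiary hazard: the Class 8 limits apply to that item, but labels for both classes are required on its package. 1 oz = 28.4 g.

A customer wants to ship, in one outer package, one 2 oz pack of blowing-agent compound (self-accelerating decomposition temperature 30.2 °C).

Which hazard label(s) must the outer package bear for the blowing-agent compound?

Class 4.1

The blowing-agent compound has self-accelerating decomposition temperature 30.2 °C, which is ≤ 55 °C, so it is Class 4.1 (Self-Reactive).
Only the Class 4.1 label is required.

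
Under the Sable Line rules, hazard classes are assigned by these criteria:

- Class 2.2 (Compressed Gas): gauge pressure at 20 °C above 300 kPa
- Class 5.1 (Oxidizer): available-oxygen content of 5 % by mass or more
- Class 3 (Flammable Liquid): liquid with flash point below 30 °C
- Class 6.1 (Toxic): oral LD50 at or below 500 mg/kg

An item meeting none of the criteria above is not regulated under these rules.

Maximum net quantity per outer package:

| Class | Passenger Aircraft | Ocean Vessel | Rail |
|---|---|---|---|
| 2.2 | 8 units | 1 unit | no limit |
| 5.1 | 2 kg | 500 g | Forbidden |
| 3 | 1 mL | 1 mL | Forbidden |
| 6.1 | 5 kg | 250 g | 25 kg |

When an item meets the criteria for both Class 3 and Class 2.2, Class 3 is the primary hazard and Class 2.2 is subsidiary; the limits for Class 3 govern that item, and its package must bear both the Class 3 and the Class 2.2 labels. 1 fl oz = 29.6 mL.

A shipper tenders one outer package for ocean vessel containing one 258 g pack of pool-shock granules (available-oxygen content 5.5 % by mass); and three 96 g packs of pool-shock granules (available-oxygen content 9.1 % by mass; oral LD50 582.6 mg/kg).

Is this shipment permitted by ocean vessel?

The pool-shock granules have available-oxygen content 5.5 % by mass, which is ≥ 5 % by mass, so they are Class 5.1 (Oxidizer).
With available-oxygen content 9.1 % by mass (≥ 5 % by mass), the pool-shock granules fall in Class 5.1.
Class 5.1 net quantity: 258 g + (three 96 g packs = 288 g) = 546 g.
546 g exceeds the ocean vessel limit of 500 g for Class 5.1.

No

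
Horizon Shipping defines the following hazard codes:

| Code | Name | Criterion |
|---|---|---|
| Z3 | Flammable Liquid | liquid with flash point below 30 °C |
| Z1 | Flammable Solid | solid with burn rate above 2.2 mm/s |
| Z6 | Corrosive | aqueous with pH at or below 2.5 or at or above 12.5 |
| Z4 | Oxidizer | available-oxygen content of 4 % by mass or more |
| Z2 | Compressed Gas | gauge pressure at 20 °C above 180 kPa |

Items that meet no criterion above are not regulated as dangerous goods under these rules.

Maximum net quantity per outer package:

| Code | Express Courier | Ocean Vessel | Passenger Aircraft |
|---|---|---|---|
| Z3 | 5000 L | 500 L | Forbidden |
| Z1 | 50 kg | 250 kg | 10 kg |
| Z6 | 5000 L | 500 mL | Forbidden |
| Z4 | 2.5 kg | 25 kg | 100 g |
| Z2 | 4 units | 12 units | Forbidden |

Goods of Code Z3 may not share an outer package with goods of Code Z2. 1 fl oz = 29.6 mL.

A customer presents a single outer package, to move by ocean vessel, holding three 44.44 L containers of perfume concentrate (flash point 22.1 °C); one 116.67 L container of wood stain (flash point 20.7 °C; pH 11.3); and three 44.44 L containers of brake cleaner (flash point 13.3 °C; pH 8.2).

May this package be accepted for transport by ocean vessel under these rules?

Yes

With flash point 22.1 °C (< 30 °C), the perfume concentrate falls in Code Z3.
Wood stain: flash point 20.7 °C < 30 °C → Code Z3 (Flammable Liquid).
Brake cleaner: flash point 13.3 °C < 30 °C → Code Z3 (Flammable Liquid).
Total Code Z3: (three 44.44 L containers = 133.32 L) + 116.67 L + (three 44.44 L containers = 133.32 L) = 383.31 L.
That is within the Code Z3 ocean vessel limit of 500 L.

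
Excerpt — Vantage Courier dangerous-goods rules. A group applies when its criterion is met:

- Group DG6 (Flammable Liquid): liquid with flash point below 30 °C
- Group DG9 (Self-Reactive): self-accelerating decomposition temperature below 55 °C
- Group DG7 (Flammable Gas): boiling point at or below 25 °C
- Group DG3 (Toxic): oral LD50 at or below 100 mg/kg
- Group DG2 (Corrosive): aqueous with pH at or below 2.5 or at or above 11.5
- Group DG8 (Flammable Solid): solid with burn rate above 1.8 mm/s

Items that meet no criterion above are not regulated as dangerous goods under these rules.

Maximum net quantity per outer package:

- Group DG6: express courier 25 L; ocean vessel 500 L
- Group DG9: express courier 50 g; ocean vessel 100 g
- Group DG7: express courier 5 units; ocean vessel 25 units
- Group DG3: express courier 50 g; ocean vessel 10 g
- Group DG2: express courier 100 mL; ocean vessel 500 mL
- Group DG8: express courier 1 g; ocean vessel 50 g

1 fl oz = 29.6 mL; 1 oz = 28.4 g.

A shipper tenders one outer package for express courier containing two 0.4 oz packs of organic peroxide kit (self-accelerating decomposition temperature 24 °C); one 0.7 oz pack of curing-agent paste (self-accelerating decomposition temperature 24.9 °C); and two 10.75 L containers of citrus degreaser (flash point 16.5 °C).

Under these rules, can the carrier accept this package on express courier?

Organic peroxide kit: self-accelerating decomposition temperature 24 °C < 55 °C → Group DG9 (Self-Reactive).
Curing-agent paste: self-accelerating decomposition temperature 24.9 °C < 55 °C → Group DG9 (Self-Reactive).
Citrus degreaser: flash point 16.5 °C < 30 °C → Group DG6 (Flammable Liquid).
Group DG9 net quantity: (two 0.4 oz packs = 22.72 g) + (one 0.7 oz pack = 19.88 g) = 42.6 g.
42.6 g is within the express courier limit of 50 g for Group DG9.
Group DG6 quantity: two 10.75 L containers = 21.5 L.
21.5 L ≤ 25 L (express courier limit, Group DG6) — within limit.
Every hazard group is within its express courier limit and no segregation rule is violated.

Yes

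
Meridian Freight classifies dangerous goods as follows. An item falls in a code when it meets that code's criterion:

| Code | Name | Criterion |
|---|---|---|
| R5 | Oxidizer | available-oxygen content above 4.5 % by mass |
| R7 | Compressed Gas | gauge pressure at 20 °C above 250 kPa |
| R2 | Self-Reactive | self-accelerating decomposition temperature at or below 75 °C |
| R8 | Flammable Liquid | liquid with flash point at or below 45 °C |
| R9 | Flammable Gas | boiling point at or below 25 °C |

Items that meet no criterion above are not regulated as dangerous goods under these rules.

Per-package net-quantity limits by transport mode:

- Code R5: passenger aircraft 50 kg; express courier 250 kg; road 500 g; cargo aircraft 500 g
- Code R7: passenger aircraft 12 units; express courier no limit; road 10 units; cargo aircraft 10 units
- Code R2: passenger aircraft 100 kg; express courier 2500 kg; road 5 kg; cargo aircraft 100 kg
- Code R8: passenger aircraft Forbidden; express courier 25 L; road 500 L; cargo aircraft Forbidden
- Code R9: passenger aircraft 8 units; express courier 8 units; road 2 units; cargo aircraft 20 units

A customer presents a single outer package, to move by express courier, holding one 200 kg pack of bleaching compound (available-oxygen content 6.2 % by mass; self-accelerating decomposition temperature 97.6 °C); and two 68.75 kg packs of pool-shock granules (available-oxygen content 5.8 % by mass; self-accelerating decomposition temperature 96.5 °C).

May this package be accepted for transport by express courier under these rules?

No

With available-oxygen content 6.2 % by mass (> 4.5 % by mass), the bleaching compound falls in Code R5.
Pool-shock granules: available-oxygen content 5.8 % by mass > 4.5 % by mass → Code R5 (Oxidizer).
Code R5 net quantity: 200 kg + (two 68.75 kg packs = 137.5 kg) = 337.5 kg.
That exceeds the Code R5 express courier limit of 250 kg.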